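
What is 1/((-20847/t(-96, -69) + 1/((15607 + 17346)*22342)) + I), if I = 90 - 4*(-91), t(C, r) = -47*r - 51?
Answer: 391677512632/175263539010573 ≈ 0.0022348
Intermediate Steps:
t(C, r) = -51 - 47*r
I = 454 (I = 90 + 364 = 454)
1/((-20847/t(-96, -69) + 1/((15607 + 17346)*22342)) + I) = 1/((-20847/(-51 - 47*(-69)) + 1/((15607 + 17346)*22342)) + 454) = 1/((-20847/(-51 + 3243) + (1/22342)/32953) + 454) = 1/((-20847/3192 + (1/32953)*(1/22342)) + 454) = 1/((-20847*1/3192 + 1/736235926) + 454) = 1/((-6949/1064 + 1/736235926) + 454) = 1/(-2558051724355/391677512632 + 454) = 1/(175263539010573/391677512632) = 391677512632/175263539010573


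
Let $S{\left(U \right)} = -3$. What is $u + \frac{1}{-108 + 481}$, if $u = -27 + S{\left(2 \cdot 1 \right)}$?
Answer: $- \frac{11189}{373} \approx -29.997$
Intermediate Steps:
$u = -30$ ($u = -27 - 3 = -30$)
$u + \frac{1}{-108 + 481} = -30 + \frac{1}{-108 + 481} = -30 + \frac{1}{373} = - \frac{11189}{373}$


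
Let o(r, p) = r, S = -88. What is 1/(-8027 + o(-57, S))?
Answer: -1/8084 ≈ -0.00012370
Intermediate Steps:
1/(-8027 + o(-57, S)) = 1/(-8027 - 57) = 1/(-8084) = -1/8084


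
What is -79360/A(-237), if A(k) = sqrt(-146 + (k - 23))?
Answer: 39680*I*sqrt(406)/203 ≈ 3938.6*I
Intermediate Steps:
A(k) = sqrt(-169 + k) (A(k) = sqrt(-146 + (-23 + k)) = sqrt(-169 + k))
-79360/A(-237) = -79360/sqrt(-169 - 237) = -79360*(-I*sqrt(406)/406) = -(-39680)*I*sqrt(406)/203 = 39680*I*sqrt(406)/203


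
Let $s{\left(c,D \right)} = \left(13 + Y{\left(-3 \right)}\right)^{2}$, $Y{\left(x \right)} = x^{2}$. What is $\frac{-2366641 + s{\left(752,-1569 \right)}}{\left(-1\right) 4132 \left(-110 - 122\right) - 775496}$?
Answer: $- \frac{2366157}{183128} \approx -12.921$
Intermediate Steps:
$s{\left(c,D \right)} = 484$ ($s{\left(c,D \right)} = \left(13 + \left(-3\right)^{2}\right)^{2} = \left(13 + 9\right)^{2} = 22^{2} = 484$)
$\frac{-2366641 + s{\left(752,-1569 \right)}}{\left(-1\right) 4132 \left(-110 - 122\right) - 775496} = \frac{-2366641 + 484}{\left(-1\right) 4132 \left(-110 - 122\right) - 775496} = - \frac{2366157}{- 4132 \left(-110 - 122\right) - 775496} = - \frac{2366157}{\left(-4132\right) \left(-232\right) - 775496} = - \frac{2366157}{958624 - 775496} = - \frac{2366157}{183128}$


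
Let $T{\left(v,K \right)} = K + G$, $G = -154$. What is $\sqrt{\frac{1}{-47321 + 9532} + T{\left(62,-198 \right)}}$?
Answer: $\frac{i \sqrt{502659037181}}{37789} \approx 18.762 i$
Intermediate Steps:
$T{\left(v,K \right)} = -154 + K$ ($T{\left(v,K \right)} = K - 154 = -154 + K$)
$\sqrt{\frac{1}{-47321 + 9532} + T{\left(62,-198 \right)}} = \sqrt{\frac{1}{-47321 + 9532} - 352} = \sqrt{\frac{1}{-37789} - 352} = \sqrt{- \frac{1}{37789} - 352} = \sqrt{- \frac{13301729}{37789}} = \frac{i \sqrt{502659037181}}{37789}$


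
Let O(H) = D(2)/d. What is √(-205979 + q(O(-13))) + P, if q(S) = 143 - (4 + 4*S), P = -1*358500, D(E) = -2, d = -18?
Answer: -358500 + 2*I*√463141/3 ≈ -3.585e+5 + 453.7*I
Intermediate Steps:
P = -358500
O(H) = ⅑ (O(H) = -2/(-18) = -2*(-1/18) = ⅑)
q(S) = 139 - 4*S (q(S) = 143 + (-4 - 4*S) = 139 - 4*S)
√(-205979 + q(O(-13))) + P = √(-205979 + (139 - 4*⅑)) - 358500 = √(-205979 + (139 - 4/9)) - 358500 = √(-205979 + 1247/9) - 358500 = √(-1852564/9) - 358500 = 2*I*√463141/3 - 358500 = -358500 + 2*I*√463141/3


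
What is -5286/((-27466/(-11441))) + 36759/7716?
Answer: -77605313587/35321276 ≈ -2197.1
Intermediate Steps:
-5286/((-27466/(-11441))) + 36759/7716 = -5286/((-27466*(-1/11441))) + 36759*(1/7716) = -5286/27466/11441 + 12253/2572 = -5286*11441/27466 + 12253/2572 = -30238563/13733 + 12253/2572 = -77605313587/35321276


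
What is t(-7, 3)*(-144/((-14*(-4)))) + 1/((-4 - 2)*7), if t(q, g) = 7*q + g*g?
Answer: 617/6 ≈ 102.83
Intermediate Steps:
t(q, g) = g² + 7*q (t(q, g) = 7*q + g² = g² + 7*q)
t(-7, 3)*(-144/((-14*(-4)))) + 1/((-4 - 2)*7) = (3² + 7*(-7))*(-144/((-14*(-4)))) + 1/((-4 - 2)*7) = (9 - 49)*(-144/56) + 1/(-6*7) = -(-5760)/56 + 1/(-42) = -40*(-18/7) - 1/42 = 720/7 - 1/42 = 617/6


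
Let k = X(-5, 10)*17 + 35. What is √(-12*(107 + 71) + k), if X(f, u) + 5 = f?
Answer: I*√2271 ≈ 47.655*I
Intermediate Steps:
X(f, u) = -5 + f
k = -135 (k = (-5 - 5)*17 + 35 = -10*17 + 35 = -170 + 35 = -135)
√(-12*(107 + 71) + k) = √(-12*(107 + 71) - 135) = √(-12*178 - 135) = √(-2136 - 135) = √(-2271) = I*√2271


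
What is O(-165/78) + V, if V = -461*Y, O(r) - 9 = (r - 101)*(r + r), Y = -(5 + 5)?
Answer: 1708677/338 ≈ 5055.3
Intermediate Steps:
Y = -10 (Y = -1*10 = -10)
O(r) = 9 + 2*r*(-101 + r) (O(r) = 9 + (r - 101)*(r + r) = 9 + (-101 + r)*(2*r) = 9 + 2*r*(-101 + r))
V = 4610 (V = -461*(-10) = 4610)
O(-165/78) + V = (9 - (-33330)/78 + 2*(-165/78)²) + 4610 = (9 - (-33330)/78 + 2*(-165*1/78)²) + 4610 = (9 - 202*(-55/26) + 2*(-55/26)²) + 4610 = (9 + 5555/13 + 2*(3025/676)) + 4610 = (9 + 5555/13 + 3025/338) + 4610 = 150497/338 + 4610 = 1708677/338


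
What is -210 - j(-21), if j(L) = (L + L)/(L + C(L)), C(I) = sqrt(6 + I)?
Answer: -16107/76 - 7*I*sqrt(15)/76 ≈ -211.93 - 0.35672*I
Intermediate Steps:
j(L) = 2*L/(L + sqrt(6 + L)) (j(L) = (L + L)/(L + sqrt(6 + L)) = (2*L)/(L + sqrt(6 + L)) = 2*L/(L + sqrt(6 + L)))
-210 - j(-21) = -210 - 2*(-21)/(-21 + sqrt(6 - 21)) = -210 - 2*(-21)/(-21 + sqrt(-15)) = -210 - 2*(-21)/(-21 + I*sqrt(15)) = -210 - (-42)/(-21 + I*sqrt(15)) = -210 + 42/(-21 + I*sqrt(15))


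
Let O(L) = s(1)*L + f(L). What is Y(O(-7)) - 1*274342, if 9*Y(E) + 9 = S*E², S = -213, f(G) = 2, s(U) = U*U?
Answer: -824804/3 ≈ -2.7493e+5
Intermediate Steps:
s(U) = U²
O(L) = 2 + L (O(L) = 1²*L + 2 = 1*L + 2 = L + 2 = 2 + L)
Y(E) = -1 - 71*E²/3 (Y(E) = -1 + (-213*E²)/9 = -1 - 71*E²/3)
Y(O(-7)) - 1*274342 = (-1 - 71*(2 - 7)²/3) - 1*274342 = (-1 - 71/3*(-5)²) - 274342 = (-1 - 71/3*25) - 274342 = (-1 - 1775/3) - 274342 = -1778/3 - 274342 = -824804/3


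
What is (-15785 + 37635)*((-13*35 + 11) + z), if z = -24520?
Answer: -545463400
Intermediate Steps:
(-15785 + 37635)*((-13*35 + 11) + z) = (-15785 + 37635)*((-13*35 + 11) - 24520) = 21850*((-455 + 11) - 24520) = 21850*(-444 - 24520) = 21850*(-24964) = -545463400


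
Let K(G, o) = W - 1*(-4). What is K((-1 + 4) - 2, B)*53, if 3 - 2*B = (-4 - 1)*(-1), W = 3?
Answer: 371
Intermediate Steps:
B = -1 (B = 3/2 - (-4 - 1)*(-1)/2 = 3/2 - (-5)*(-1)/2 = 3/2 - ½*5 = 3/2 - 5/2 = -1)
K(G, o) = 7 (K(G, o) = 3 - 1*(-4) = 3 + 4 = 7)
K((-1 + 4) - 2, B)*53 = 7*53 = 371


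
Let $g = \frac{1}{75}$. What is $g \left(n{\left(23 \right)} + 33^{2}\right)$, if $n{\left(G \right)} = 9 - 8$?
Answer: $\frac{218}{15} \approx 14.533$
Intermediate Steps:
$n{\left(G \right)} = 1$
$g = \frac{1}{75} \approx 0.013333$
$g \left(n{\left(23 \right)} + 33^{2}\right) = \frac{1 + 33^{2}}{75} = \frac{1 + 1089}{75} = \frac{1}{75} \cdot 1090 = \frac{218}{15}$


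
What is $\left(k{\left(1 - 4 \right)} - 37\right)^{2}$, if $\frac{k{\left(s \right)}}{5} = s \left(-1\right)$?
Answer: $484$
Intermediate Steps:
$k{\left(s \right)} = - 5 s$ ($k{\left(s \right)} = 5 s \left(-1\right) = 5 \left(- s\right) = - 5 s$)
$\left(k{\left(1 - 4 \right)} - 37\right)^{2} = \left(- 5 \left(1 - 4\right) - 37\right)^{2} = \left(\left(-5\right) \left(-3\right) - 37\right)^{2} = \left(15 - 37\right)^{2} = \left(-22\right)^{2} = 484$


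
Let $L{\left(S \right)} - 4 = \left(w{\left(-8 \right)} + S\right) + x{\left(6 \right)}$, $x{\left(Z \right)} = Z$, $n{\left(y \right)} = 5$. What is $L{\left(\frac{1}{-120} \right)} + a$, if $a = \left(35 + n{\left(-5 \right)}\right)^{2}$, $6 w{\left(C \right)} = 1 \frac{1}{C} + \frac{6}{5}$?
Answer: $\frac{386441}{240} \approx 1610.2$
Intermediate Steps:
$w{\left(C \right)} = \frac{1}{5} + \frac{1}{6 C}$ ($w{\left(C \right)} = \frac{1 \frac{1}{C} + \frac{6}{5}}{6} = \frac{\frac{1}{C} + 6 \cdot \frac{1}{5}}{6} = \frac{\frac{1}{C} + \frac{6}{5}}{6} = \frac{\frac{6}{5} + \frac{1}{C}}{6} = \frac{1}{5} + \frac{1}{6 C}$)
$L{\left(S \right)} = \frac{2443}{240} + S$ ($L{\left(S \right)} = 4 + \left(\left(\frac{5 + 6 \left(-8\right)}{30 \left(-8\right)} + S\right) + 6\right) = 4 + \left(\left(\frac{1}{30} \left(- \frac{1}{8}\right) \left(5 - 48\right) + S\right) + 6\right) = 4 + \left(\left(\frac{1}{30} \left(- \frac{1}{8}\right) \left(-43\right) + S\right) + 6\right) = 4 + \left(\left(\frac{43}{240} + S\right) + 6\right) = 4 + \left(\frac{1483}{240} + S\right) = \frac{2443}{240} + S$)
$a = 1600$ ($a = \left(35 + 5\right)^{2} = 40^{2} = 1600$)
$L{\left(\frac{1}{-120} \right)} + a = \left(\frac{2443}{240} + \frac{1}{-120}\right) + 1600 = \left(\frac{2443}{240} - \frac{1}{120}\right) + 1600 = \frac{2441}{240} + 1600 = \frac{386441}{240}$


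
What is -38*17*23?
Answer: -14858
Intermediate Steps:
-38*17*23 = -646*23 = -14858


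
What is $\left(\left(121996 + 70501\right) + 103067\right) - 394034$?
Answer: $-98470$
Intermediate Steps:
$\left(\left(121996 + 70501\right) + 103067\right) - 394034 = \left(192497 + 103067\right) - 394034 = 295564 - 394034 = -98470$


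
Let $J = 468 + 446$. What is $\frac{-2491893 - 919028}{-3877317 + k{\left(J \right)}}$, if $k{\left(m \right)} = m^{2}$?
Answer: $\frac{3410921}{3041921} \approx 1.1213$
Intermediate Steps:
$J = 914$
$\frac{-2491893 - 919028}{-3877317 + k{\left(J \right)}} = \frac{-2491893 - 919028}{-3877317 + 914^{2}} = - \frac{3410921}{-3877317 + 835396} = - \frac{3410921}{-3041921} = \left(-3410921\right) \left(- \frac{1}{3041921}\right) = \frac{3410921}{3041921}$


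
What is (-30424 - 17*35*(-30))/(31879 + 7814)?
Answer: -12574/39693 ≈ -0.31678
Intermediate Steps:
(-30424 - 17*35*(-30))/(31879 + 7814) = (-30424 - 595*(-30))/39693 = (-30424 + 17850)*(1/39693) = -12574*1/39693 = -12574/39693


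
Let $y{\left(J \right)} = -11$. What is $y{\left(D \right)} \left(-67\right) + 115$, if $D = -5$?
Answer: $852$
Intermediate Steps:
$y{\left(D \right)} \left(-67\right) + 115 = \left(-11\right) \left(-67\right) + 115 = 737 + 115 = 852$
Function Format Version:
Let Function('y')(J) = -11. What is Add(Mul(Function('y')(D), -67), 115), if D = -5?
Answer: 852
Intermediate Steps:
Add(Mul(Function('y')(D), -67), 115) = Add(Mul(-11, -67), 115) = Add(737, 115) = 852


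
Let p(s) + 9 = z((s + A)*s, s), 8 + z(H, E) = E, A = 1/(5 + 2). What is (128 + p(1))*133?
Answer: 14896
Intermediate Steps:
A = ⅐ (A = 1/7 = ⅐ ≈ 0.14286)
z(H, E) = -8 + E
p(s) = -17 + s (p(s) = -9 + (-8 + s) = -17 + s)
(128 + p(1))*133 = (128 + (-17 + 1))*133 = (128 - 16)*133 = 112*133 = 14896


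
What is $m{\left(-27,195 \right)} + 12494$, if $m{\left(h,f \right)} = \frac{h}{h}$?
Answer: $12495$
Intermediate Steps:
$m{\left(h,f \right)} = 1$
$m{\left(-27,195 \right)} + 12494 = 1 + 12494 = 12495$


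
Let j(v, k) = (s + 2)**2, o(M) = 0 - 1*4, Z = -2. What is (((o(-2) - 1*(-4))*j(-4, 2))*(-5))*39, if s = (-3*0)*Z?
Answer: 0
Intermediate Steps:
o(M) = -4 (o(M) = 0 - 4 = -4)
s = 0 (s = -3*0*(-2) = 0*(-2) = 0)
j(v, k) = 4 (j(v, k) = (0 + 2)**2 = 2**2 = 4)
(((o(-2) - 1*(-4))*j(-4, 2))*(-5))*39 = (((-4 - 1*(-4))*4)*(-5))*39 = (((-4 + 4)*4)*(-5))*39 = ((0*4)*(-5))*39 = (0*(-5))*39 = 0*39 = 0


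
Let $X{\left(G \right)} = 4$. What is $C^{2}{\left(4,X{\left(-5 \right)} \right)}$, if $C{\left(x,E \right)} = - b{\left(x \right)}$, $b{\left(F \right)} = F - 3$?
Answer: $1$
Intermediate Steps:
$b{\left(F \right)} = -3 + F$
$C{\left(x,E \right)} = 3 - x$ ($C{\left(x,E \right)} = - (-3 + x) = 3 - x$)
$C^{2}{\left(4,X{\left(-5 \right)} \right)} = \left(3 - 4\right)^{2} = \left(-1\right)^{2} = 1$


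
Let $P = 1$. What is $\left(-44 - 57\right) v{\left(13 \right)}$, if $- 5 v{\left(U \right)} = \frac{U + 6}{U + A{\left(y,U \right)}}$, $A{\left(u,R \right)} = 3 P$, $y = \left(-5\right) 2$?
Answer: $\frac{1919}{80} \approx 23.987$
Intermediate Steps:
$y = -10$
$A{\left(u,R \right)} = 3$ ($A{\left(u,R \right)} = 3 \cdot 1 = 3$)
$v{\left(U \right)} = - \frac{6 + U}{5 \left(3 + U\right)}$ ($v{\left(U \right)} = - \frac{\left(U + 6\right) \frac{1}{U + 3}}{5} = - \frac{\left(6 + U\right) \frac{1}{3 + U}}{5} = - \frac{\frac{1}{3 + U} \left(6 + U\right)}{5} = - \frac{6 + U}{5 \left(3 + U\right)}$)
$\left(-44 - 57\right) v{\left(13 \right)} = \left(-44 - 57\right) \frac{-6 - 13}{5 \left(3 + 13\right)} = - 101 \frac{-6 - 13}{5 \cdot 16} = - 101 \cdot \frac{1}{5} \cdot \frac{1}{16} \left(-19\right) = \left(-101\right) \left(- \frac{19}{80}\right) = \frac{1919}{80}$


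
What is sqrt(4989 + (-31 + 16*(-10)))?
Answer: sqrt(4798) ≈ 69.268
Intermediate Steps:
sqrt(4989 + (-31 + 16*(-10))) = sqrt(4989 + (-31 - 160)) = sqrt(4989 - 191) = sqrt(4798)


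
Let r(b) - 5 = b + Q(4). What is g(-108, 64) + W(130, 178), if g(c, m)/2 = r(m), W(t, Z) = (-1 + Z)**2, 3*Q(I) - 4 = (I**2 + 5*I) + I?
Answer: 94489/3 ≈ 31496.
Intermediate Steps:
Q(I) = 4/3 + 2*I + I**2/3 (Q(I) = 4/3 + ((I**2 + 5*I) + I)/3 = 4/3 + (I**2 + 6*I)/3 = 4/3 + (2*I + I**2/3) = 4/3 + 2*I + I**2/3)
r(b) = 59/3 + b (r(b) = 5 + (b + (4/3 + 2*4 + (1/3)*4**2)) = 5 + (b + (4/3 + 8 + (1/3)*16)) = 5 + (b + (4/3 + 8 + 16/3)) = 5 + (b + 44/3) = 5 + (44/3 + b) = 59/3 + b)
g(c, m) = 118/3 + 2*m (g(c, m) = 2*(59/3 + m) = 118/3 + 2*m)
g(-108, 64) + W(130, 178) = (118/3 + 2*64) + (-1 + 178)**2 = (118/3 + 128) + 177**2 = 502/3 + 31329 = 94489/3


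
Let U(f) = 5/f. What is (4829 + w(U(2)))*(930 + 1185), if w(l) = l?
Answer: 20437245/2 ≈ 1.0219e+7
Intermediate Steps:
(4829 + w(U(2)))*(930 + 1185) = (4829 + 5/2)*(930 + 1185) = (4829 + 5*(1/2))*2115 = (4829 + 5/2)*2115 = (9663/2)*2115 = 20437245/2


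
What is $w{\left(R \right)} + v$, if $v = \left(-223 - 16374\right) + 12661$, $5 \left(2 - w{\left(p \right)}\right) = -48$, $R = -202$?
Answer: $- \frac{19622}{5} \approx -3924.4$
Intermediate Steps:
$w{\left(p \right)} = \frac{58}{5}$ ($w{\left(p \right)} = 2 - - \frac{48}{5} = 2 + \frac{48}{5} = \frac{58}{5}$)
$v = -3936$ ($v = -16597 + 12661 = -3936$)
$w{\left(R \right)} + v = \frac{58}{5} - 3936 = - \frac{19622}{5}$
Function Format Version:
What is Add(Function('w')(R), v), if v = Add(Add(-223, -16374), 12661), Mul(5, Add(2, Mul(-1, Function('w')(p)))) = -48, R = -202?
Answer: Rational(-19622, 5) ≈ -3924.4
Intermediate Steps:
Function('w')(p) = Rational(58, 5) (Function('w')(p) = Add(2, Mul(Rational(-1, 5), -48)) = Add(2, Rational(48, 5)) = Rational(58, 5))
v = -3936 (v = Add(-16597, 12661) = -3936)
Add(Function('w')(R), v) = Add(Rational(58, 5), -3936) = Rational(-19622, 5)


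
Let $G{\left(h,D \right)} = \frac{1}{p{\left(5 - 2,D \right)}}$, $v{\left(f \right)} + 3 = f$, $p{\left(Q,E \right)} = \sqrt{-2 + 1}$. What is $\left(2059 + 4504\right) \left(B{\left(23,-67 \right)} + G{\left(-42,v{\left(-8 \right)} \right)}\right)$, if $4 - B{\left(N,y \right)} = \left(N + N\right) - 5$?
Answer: $-242831 - 6563 i \approx -2.4283 \cdot 10^{5} - 6563.0 i$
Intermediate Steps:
$p{\left(Q,E \right)} = i$ ($p{\left(Q,E \right)} = \sqrt{-1} = i$)
$v{\left(f \right)} = -3 + f$
$G{\left(h,D \right)} = - i$ ($G{\left(h,D \right)} = \frac{1}{i} = - i$)
$B{\left(N,y \right)} = 9 - 2 N$ ($B{\left(N,y \right)} = 4 - \left(\left(N + N\right) - 5\right) = 4 - \left(2 N - 5\right) = 4 - \left(-5 + 2 N\right) = 9 - 2 N$)
$\left(2059 + 4504\right) \left(B{\left(23,-67 \right)} + G{\left(-42,v{\left(-8 \right)} \right)}\right) = \left(2059 + 4504\right) \left(\left(9 - 46\right) - i\right) = 6563 \left(\left(9 - 46\right) - i\right) = 6563 \left(-37 - i\right) = -242831 - 6563 i$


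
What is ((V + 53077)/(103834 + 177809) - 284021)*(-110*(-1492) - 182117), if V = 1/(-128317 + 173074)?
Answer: 21477758575631758519/4201831917 ≈ 5.1115e+9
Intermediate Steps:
V = 1/44757 ≈ 2.2343e-5
((V + 53077)/(103834 + 177809) - 284021)*(-110*(-1492) - 182117) = ((1/44757 + 53077)/(103834 + 177809) - 284021)*(-110*(-1492) - 182117) = ((2375567290/44757)/281643 - 284021)*(164120 - 182117) = ((2375567290/44757)*(1/281643) - 284021)*(-17997) = (2375567290/12605495751 - 284021)*(-17997) = -3580223133127481/12605495751*(-17997) = 21477758575631758519/4201831917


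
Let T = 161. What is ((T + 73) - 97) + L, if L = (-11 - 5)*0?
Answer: 137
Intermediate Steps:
L = 0 (L = -16*0 = 0)
((T + 73) - 97) + L = ((161 + 73) - 97) + 0 = (234 - 97) + 0 = 137 + 0 = 137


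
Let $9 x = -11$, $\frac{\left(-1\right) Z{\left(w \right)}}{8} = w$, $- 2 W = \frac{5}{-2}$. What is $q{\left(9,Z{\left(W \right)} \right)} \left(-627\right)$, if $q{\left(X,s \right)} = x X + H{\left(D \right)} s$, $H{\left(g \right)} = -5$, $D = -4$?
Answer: $-24453$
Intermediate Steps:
$W = \frac{5}{4}$ ($W = - \frac{5 \frac{1}{-2}}{2} = - \frac{5 \left(- \frac{1}{2}\right)}{2} = \left(- \frac{1}{2}\right) \left(- \frac{5}{2}\right) = \frac{5}{4} \approx 1.25$)
$Z{\left(w \right)} = - 8 w$
$x = - \frac{11}{9}$ ($x = \frac{1}{9} \left(-11\right) = - \frac{11}{9} \approx -1.2222$)
$q{\left(X,s \right)} = - 5 s - \frac{11 X}{9}$ ($q{\left(X,s \right)} = - \frac{11 X}{9} - 5 s = - 5 s - \frac{11 X}{9}$)
$q{\left(9,Z{\left(W \right)} \right)} \left(-627\right) = \left(- 5 \left(\left(-8\right) \frac{5}{4}\right) - 11\right) \left(-627\right) = \left(\left(-5\right) \left(-10\right) - 11\right) \left(-627\right) = \left(50 - 11\right) \left(-627\right) = 39 \left(-627\right) = -24453$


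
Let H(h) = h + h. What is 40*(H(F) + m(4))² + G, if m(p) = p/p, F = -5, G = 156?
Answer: 3396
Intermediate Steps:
m(p) = 1
H(h) = 2*h
40*(H(F) + m(4))² + G = 40*(2*(-5) + 1)² + 156 = 40*(-10 + 1)² + 156 = 40*(-9)² + 156 = 40*81 + 156 = 3240 + 156 = 3396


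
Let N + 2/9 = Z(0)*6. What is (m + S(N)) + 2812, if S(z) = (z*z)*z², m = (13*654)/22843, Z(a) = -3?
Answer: 16946006222986/149872923 ≈ 1.1307e+5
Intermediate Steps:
m = 8502/22843 (m = 8502*(1/22843) = 8502/22843 ≈ 0.37219)
N = -164/9 (N = -2/9 - 3*6 = -2/9 - 18 = -164/9 ≈ -18.222)
S(z) = z⁴ (S(z) = z²*z² = z⁴)
(m + S(N)) + 2812 = (8502/22843 + (-164/9)⁴) + 2812 = (8502/22843 + 723394816/6561) + 2812 = 16524563563510/149872923 + 2812 = 16946006222986/149872923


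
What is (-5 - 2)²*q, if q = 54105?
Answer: 2651145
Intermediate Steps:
(-5 - 2)²*q = (-5 - 2)²*54105 = (-7)²*54105 = 49*54105 = 2651145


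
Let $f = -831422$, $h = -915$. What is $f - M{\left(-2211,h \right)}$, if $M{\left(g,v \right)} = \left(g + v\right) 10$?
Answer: $-800162$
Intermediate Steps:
$M{\left(g,v \right)} = 10 g + 10 v$
$f - M{\left(-2211,h \right)} = -831422 - \left(10 \left(-2211\right) + 10 \left(-915\right)\right) = -831422 - \left(-22110 - 9150\right) = -831422 - -31260 = -831422 + 31260 = -800162$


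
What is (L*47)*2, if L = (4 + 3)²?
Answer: 4606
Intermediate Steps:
L = 49 (L = 7² = 49)
(L*47)*2 = (49*47)*2 = 2303*2 = 4606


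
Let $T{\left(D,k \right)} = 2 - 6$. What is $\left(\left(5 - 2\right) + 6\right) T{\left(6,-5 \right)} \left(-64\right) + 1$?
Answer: $2305$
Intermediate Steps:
$T{\left(D,k \right)} = -4$ ($T{\left(D,k \right)} = 2 - 6 = -4$)
$\left(\left(5 - 2\right) + 6\right) T{\left(6,-5 \right)} \left(-64\right) + 1 = \left(\left(5 - 2\right) + 6\right) \left(-4\right) \left(-64\right) + 1 = \left(3 + 6\right) \left(-4\right) \left(-64\right) + 1 = 9 \left(-4\right) \left(-64\right) + 1 = \left(-36\right) \left(-64\right) + 1 = 2304 + 1 = 2305$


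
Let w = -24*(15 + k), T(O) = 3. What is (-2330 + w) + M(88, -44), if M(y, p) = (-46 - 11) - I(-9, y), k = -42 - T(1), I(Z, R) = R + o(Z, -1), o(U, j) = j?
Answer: -1754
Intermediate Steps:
I(Z, R) = -1 + R (I(Z, R) = R - 1 = -1 + R)
k = -45 (k = -42 - 1*3 = -42 - 3 = -45)
M(y, p) = -56 - y (M(y, p) = (-46 - 11) - (-1 + y) = -57 + (1 - y) = -56 - y)
w = 720 (w = -24*(15 - 45) = -24*(-30) = 720)
(-2330 + w) + M(88, -44) = (-2330 + 720) + (-56 - 1*88) = -1610 + (-56 - 88) = -1610 - 144 = -1754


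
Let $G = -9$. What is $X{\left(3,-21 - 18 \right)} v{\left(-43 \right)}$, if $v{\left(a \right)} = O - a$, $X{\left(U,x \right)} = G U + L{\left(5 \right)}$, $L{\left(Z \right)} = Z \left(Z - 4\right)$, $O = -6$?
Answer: $-814$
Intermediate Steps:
$L{\left(Z \right)} = Z \left(-4 + Z\right)$
$X{\left(U,x \right)} = 5 - 9 U$ ($X{\left(U,x \right)} = - 9 U + 5 \left(-4 + 5\right) = - 9 U + 5 \cdot 1 = - 9 U + 5 = 5 - 9 U$)
$v{\left(a \right)} = -6 - a$
$X{\left(3,-21 - 18 \right)} v{\left(-43 \right)} = \left(5 - 27\right) \left(-6 - -43\right) = \left(5 - 27\right) \left(-6 + 43\right) = \left(-22\right) 37 = -814$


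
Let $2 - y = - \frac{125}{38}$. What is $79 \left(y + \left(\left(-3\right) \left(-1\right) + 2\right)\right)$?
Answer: $\frac{30889}{38} \approx 812.87$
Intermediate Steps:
$y = \frac{201}{38}$ ($y = 2 - - \frac{125}{38} = 2 + \frac{125}{38} = \frac{201}{38} \approx 5.2895$)
$79 \left(y + \left(\left(-3\right) \left(-1\right) + 2\right)\right) = 79 \left(\frac{201}{38} + \left(\left(-3\right) \left(-1\right) + 2\right)\right) = 79 \left(\frac{201}{38} + \left(3 + 2\right)\right) = 79 \left(\frac{201}{38} + 5\right) = 79 \cdot \frac{391}{38} = \frac{30889}{38}$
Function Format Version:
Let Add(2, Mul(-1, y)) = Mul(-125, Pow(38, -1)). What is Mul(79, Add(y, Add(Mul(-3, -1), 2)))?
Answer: Rational(30889, 38) ≈ 812.87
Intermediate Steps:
y = Rational(201, 38) (y = Add(2, Mul(-1, Mul(-125, Pow(38, -1)))) = Add(2, Mul(-1, Mul(-125, Rational(1, 38)))) = Add(2, Mul(-1, Rational(-125, 38))) = Add(2, Rational(125, 38)) = Rational(201, 38) ≈ 5.2895)
Mul(79, Add(y, Add(Mul(-3, -1), 2))) = Mul(79, Add(Rational(201, 38), Add(Mul(-3, -1), 2))) = Mul(79, Add(Rational(201, 38), Add(3, 2))) = Mul(79, Add(Rational(201, 38), 5)) = Mul(79, Rational(391, 38)) = Rational(30889, 38)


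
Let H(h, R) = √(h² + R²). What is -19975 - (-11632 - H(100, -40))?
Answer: -8343 + 20*√29 ≈ -8235.3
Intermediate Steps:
H(h, R) = √(R² + h²)
-19975 - (-11632 - H(100, -40)) = -19975 - (-11632 - √((-40)² + 100²)) = -19975 - (-11632 - √(1600 + 10000)) = -19975 - (-11632 - √11600) = -19975 - (-11632 - 20*√29) = -19975 + (11632 + 20*√29) = -8343 + 20*√29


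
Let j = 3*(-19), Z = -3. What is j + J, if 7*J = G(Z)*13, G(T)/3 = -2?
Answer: -477/7 ≈ -68.143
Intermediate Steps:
G(T) = -6 (G(T) = 3*(-2) = -6)
J = -78/7 (J = (-6*13)/7 = (1/7)*(-78) = -78/7 ≈ -11.143)
j = -57
j + J = -57 - 78/7 = -477/7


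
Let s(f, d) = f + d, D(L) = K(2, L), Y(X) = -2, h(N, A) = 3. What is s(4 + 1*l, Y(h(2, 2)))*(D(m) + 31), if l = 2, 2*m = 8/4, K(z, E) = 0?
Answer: 124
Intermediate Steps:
m = 1 (m = (8/4)/2 = (8*(1/4))/2 = (1/2)*2 = 1)
D(L) = 0
s(f, d) = d + f
s(4 + 1*l, Y(h(2, 2)))*(D(m) + 31) = (-2 + (4 + 1*2))*(0 + 31) = (-2 + (4 + 2))*31 = (-2 + 6)*31 = 4*31 = 124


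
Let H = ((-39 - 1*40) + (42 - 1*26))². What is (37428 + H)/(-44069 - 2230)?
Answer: -13799/15433 ≈ -0.89412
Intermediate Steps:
H = 3969 (H = ((-39 - 40) + (42 - 26))² = (-79 + 16)² = (-63)² = 3969)
(37428 + H)/(-44069 - 2230) = (37428 + 3969)/(-44069 - 2230) = 41397/(-46299) = 41397*(-1/46299) = -13799/15433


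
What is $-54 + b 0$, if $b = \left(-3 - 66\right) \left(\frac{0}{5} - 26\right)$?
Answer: $-54$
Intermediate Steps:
$b = 1794$ ($b = - 69 \left(0 \cdot \frac{1}{5} - 26\right) = - 69 \left(0 - 26\right) = \left(-69\right) \left(-26\right) = 1794$)
$-54 + b 0 = -54 + 1794 \cdot 0 = -54 + 0 = -54$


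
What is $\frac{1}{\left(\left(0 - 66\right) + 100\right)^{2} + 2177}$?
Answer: $\frac{1}{3333} \approx 0.00030003$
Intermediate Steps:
$\frac{1}{\left(\left(0 - 66\right) + 100\right)^{2} + 2177} = \frac{1}{\left(-66 + 100\right)^{2} + 2177} = \frac{1}{34^{2} + 2177} = \frac{1}{1156 + 2177} = \frac{1}{3333}$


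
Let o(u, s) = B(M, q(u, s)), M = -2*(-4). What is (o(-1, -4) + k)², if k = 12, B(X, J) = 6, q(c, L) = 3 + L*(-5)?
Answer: 324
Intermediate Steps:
q(c, L) = 3 - 5*L
M = 8
o(u, s) = 6
(o(-1, -4) + k)² = (6 + 12)² = 18² = 324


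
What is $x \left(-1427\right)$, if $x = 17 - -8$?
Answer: $-35675$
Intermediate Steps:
$x = 25$ ($x = 17 + 8 = 25$)
$x \left(-1427\right) = 25 \left(-1427\right) = -35675$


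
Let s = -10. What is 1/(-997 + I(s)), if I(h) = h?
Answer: -1/1007 ≈ -0.00099305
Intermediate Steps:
1/(-997 + I(s)) = 1/(-997 - 10) = 1/(-1007) = -1/1007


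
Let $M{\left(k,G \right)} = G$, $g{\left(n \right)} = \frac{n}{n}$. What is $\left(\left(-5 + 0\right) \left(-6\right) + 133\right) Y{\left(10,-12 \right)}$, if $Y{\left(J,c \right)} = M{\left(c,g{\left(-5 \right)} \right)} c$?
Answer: $-1956$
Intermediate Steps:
$g{\left(n \right)} = 1$
$Y{\left(J,c \right)} = c$ ($Y{\left(J,c \right)} = 1 c = c$)
$\left(\left(-5 + 0\right) \left(-6\right) + 133\right) Y{\left(10,-12 \right)} = \left(\left(-5 + 0\right) \left(-6\right) + 133\right) \left(-12\right) = \left(\left(-5\right) \left(-6\right) + 133\right) \left(-12\right) = \left(30 + 133\right) \left(-12\right) = 163 \left(-12\right) = -1956$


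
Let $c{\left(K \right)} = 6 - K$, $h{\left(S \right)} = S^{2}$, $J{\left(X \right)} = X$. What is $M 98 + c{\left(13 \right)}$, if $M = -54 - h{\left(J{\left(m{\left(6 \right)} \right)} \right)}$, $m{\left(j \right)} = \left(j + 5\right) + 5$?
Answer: $-30387$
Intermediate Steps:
$m{\left(j \right)} = 10 + j$ ($m{\left(j \right)} = \left(5 + j\right) + 5 = 10 + j$)
$M = -310$ ($M = -54 - \left(10 + 6\right)^{2} = -54 - 16^{2} = -54 - 256 = -310$)
$M 98 + c{\left(13 \right)} = \left(-310\right) 98 + \left(6 - 13\right) = -30380 + \left(6 - 13\right) = -30380 - 7 = -30387$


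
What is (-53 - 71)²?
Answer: 15376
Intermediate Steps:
(-53 - 71)² = (-124)² = 15376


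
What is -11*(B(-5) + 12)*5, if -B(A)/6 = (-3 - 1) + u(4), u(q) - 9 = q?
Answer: 2310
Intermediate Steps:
u(q) = 9 + q
B(A) = -54 (B(A) = -6*((-3 - 1) + (9 + 4)) = -6*(-4 + 13) = -6*9 = -54)
-11*(B(-5) + 12)*5 = -11*(-54 + 12)*5 = -11*(-42)*5 = 462*5 = 2310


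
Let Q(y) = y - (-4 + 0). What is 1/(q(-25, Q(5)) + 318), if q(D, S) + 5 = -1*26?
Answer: 1/287 ≈ 0.0034843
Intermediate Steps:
Q(y) = 4 + y (Q(y) = y - 1*(-4) = y + 4 = 4 + y)
q(D, S) = -31 (q(D, S) = -5 - 1*26 = -5 - 26 = -31)
1/(q(-25, Q(5)) + 318) = 1/(-31 + 318) = 1/287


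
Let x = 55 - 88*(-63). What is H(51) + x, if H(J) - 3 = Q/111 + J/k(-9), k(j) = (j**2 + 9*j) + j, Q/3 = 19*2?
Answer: 621307/111 ≈ 5597.4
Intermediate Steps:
Q = 114 (Q = 3*(19*2) = 3*38 = 114)
k(j) = j**2 + 10*j
x = 5599 (x = 55 + 5544 = 5599)
H(J) = 149/37 - J/9 (H(J) = 3 + (114/111 + J/((-9*(10 - 9)))) = 3 + (114*(1/111) + J/((-9*1))) = 3 + (38/37 + J/(-9)) = 3 + (38/37 + J*(-1/9)) = 3 + (38/37 - J/9) = 149/37 - J/9)
H(51) + x = (149/37 - 1/9*51) + 5599 = (149/37 - 17/3) + 5599 = -182/111 + 5599 = 621307/111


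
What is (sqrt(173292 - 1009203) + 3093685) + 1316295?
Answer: 4409980 + 3*I*sqrt(92879) ≈ 4.41e+6 + 914.28*I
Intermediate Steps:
(sqrt(173292 - 1009203) + 3093685) + 1316295 = (sqrt(-835911) + 3093685) + 1316295 = (3*I*sqrt(92879) + 3093685) + 1316295 = (3093685 + 3*I*sqrt(92879)) + 1316295 = 4409980 + 3*I*sqrt(92879)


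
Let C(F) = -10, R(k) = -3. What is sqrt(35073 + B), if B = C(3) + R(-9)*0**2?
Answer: sqrt(35063) ≈ 187.25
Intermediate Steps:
B = -10 (B = -10 - 3*0**2 = -10 - 3*0 = -10 + 0 = -10)
sqrt(35073 + B) = sqrt(35073 - 10) = sqrt(35063)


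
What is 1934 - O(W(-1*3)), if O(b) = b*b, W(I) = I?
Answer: 1925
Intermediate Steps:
O(b) = b²
1934 - O(W(-1*3)) = 1934 - (-1*3)² = 1934 - 1*(-3)² = 1934 - 1*9 = 1934 - 9 = 1925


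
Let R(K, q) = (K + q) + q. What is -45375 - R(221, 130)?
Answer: -45856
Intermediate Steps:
R(K, q) = K + 2*q
-45375 - R(221, 130) = -45375 - (221 + 2*130) = -45375 - (221 + 260) = -45375 - 1*481 = -45375 - 481 = -45856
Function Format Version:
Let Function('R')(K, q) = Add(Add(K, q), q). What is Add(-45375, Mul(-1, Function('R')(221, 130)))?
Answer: -45856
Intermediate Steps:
Function('R')(K, q) = Add(K, Mul(2, q))
Add(-45375, Mul(-1, Function('R')(221, 130))) = Add(-45375, Mul(-1, Add(221, Mul(2, 130)))) = Add(-45375, Mul(-1, Add(221, 260))) = Add(-45375, Mul(-1, 481)) = Add(-45375, -481) = -45856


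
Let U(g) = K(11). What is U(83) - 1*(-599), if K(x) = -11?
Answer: 588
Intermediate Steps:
U(g) = -11
U(83) - 1*(-599) = -11 - 1*(-599) = -11 + 599 = 588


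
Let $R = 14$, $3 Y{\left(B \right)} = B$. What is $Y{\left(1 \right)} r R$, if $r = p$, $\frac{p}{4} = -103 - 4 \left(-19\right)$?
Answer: $-504$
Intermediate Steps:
$Y{\left(B \right)} = \frac{B}{3}$
$p = -108$ ($p = 4 \left(-103 - 4 \left(-19\right)\right) = 4 \left(-103 - -76\right) = 4 \left(-103 + 76\right) = 4 \left(-27\right) = -108$)
$r = -108$
$Y{\left(1 \right)} r R = \frac{1}{3} \cdot 1 \left(-108\right) 14 = \frac{1}{3} \left(-108\right) 14 = \left(-36\right) 14 = -504$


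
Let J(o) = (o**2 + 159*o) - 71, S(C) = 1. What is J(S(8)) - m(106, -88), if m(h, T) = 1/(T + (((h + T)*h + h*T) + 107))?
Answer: 658690/7401 ≈ 89.000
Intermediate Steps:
m(h, T) = 1/(107 + T + T*h + h*(T + h)) (m(h, T) = 1/(T + (((T + h)*h + T*h) + 107)) = 1/(T + ((h*(T + h) + T*h) + 107)) = 1/(T + ((T*h + h*(T + h)) + 107)) = 1/(T + (107 + T*h + h*(T + h))) = 1/(107 + T + T*h + h*(T + h)))
J(o) = -71 + o**2 + 159*o
J(S(8)) - m(106, -88) = (-71 + 1**2 + 159*1) - 1/(107 - 88 + 106**2 + 2*(-88)*106) = (-71 + 1 + 159) - 1/(107 - 88 + 11236 - 18656) = 89 - 1/(-7401) = 89 - 1*(-1/7401) = 89 + 1/7401 = 658690/7401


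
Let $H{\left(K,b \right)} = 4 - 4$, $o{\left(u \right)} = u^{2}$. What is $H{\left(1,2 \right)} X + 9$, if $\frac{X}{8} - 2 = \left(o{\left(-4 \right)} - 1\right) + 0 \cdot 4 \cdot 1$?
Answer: $9$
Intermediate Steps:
$H{\left(K,b \right)} = 0$ ($H{\left(K,b \right)} = 4 - 4 = 0$)
$X = 136$ ($X = 16 + 8 \left(\left(\left(-4\right)^{2} - 1\right) + 0 \cdot 4 \cdot 1\right) = 16 + 8 \left(\left(16 - 1\right) + 0 \cdot 1\right) = 16 + 8 \left(15 + 0\right) = 16 + 8 \cdot 15 = 16 + 120 = 136$)
$H{\left(1,2 \right)} X + 9 = 0 \cdot 136 + 9 = 0 + 9 = 9$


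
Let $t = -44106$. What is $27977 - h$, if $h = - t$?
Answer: $-16129$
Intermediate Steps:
$h = 44106$ ($h = \left(-1\right) \left(-44106\right) = 44106$)
$27977 - h = 27977 - 44106 = -16129$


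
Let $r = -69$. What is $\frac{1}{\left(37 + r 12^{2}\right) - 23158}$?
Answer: $- \frac{1}{33057} \approx -3.0251 \cdot 10^{-5}$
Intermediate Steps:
$\frac{1}{\left(37 + r 12^{2}\right) - 23158} = \frac{1}{\left(37 - 69 \cdot 12^{2}\right) - 23158} = \frac{1}{\left(37 - 9936\right) - 23158} = \frac{1}{-9899 - 23158} = \frac{1}{-33057} = - \frac{1}{33057}$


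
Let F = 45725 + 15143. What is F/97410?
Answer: 30434/48705 ≈ 0.62486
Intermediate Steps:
F = 60868
F/97410 = 60868/97410 = 60868*(1/97410) = 30434/48705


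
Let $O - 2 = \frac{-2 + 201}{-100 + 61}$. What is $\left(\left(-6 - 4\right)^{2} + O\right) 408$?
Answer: $\frac{513944}{13} \approx 39534.0$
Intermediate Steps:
$O = - \frac{121}{39}$ ($O = 2 + \frac{-2 + 201}{-100 + 61} = 2 + \frac{199}{-39} = 2 + 199 \left(- \frac{1}{39}\right) = 2 - \frac{199}{39} = - \frac{121}{39} \approx -3.1026$)
$\left(\left(-6 - 4\right)^{2} + O\right) 408 = \left(\left(-6 - 4\right)^{2} - \frac{121}{39}\right) 408 = \left(\left(-10\right)^{2} - \frac{121}{39}\right) 408 = \left(100 - \frac{121}{39}\right) 408 = \frac{3779}{39} \cdot 408 = \frac{513944}{13}$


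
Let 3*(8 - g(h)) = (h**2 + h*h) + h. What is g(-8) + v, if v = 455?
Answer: 423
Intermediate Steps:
g(h) = 8 - 2*h**2/3 - h/3 (g(h) = 8 - ((h**2 + h*h) + h)/3 = 8 - ((h**2 + h**2) + h)/3 = 8 - (2*h**2 + h)/3 = 8 - (h + 2*h**2)/3 = 8 + (-2*h**2/3 - h/3) = 8 - 2*h**2/3 - h/3)
g(-8) + v = (8 - 2/3*(-8)**2 - 1/3*(-8)) + 455 = (8 - 2/3*64 + 8/3) + 455 = (8 - 128/3 + 8/3) + 455 = -32 + 455 = 423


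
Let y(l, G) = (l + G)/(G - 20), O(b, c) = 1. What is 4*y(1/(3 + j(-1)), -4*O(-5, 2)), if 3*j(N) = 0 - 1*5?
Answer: 13/24 ≈ 0.54167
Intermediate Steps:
j(N) = -5/3 (j(N) = (0 - 1*5)/3 = (0 - 5)/3 = (⅓)*(-5) = -5/3)
y(l, G) = (G + l)/(-20 + G)
4*y(1/(3 + j(-1)), -4*O(-5, 2)) = 4*((-4*1 + 1/(3 - 5/3))/(-20 - 4*1)) = 4*((-4 + 1/(4/3))/(-20 - 4)) = 4*((-4 + ¾)/(-24)) = 4*(-1/24*(-13/4)) = 4*(13/96) = 13/24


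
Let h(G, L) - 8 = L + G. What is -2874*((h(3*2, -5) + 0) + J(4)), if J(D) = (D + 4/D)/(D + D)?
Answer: -110649/4 ≈ -27662.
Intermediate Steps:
h(G, L) = 8 + G + L (h(G, L) = 8 + (L + G) = 8 + (G + L) = 8 + G + L)
J(D) = (D + 4/D)/(2*D) (J(D) = (D + 4/D)/((2*D)) = (D + 4/D)*(1/(2*D)) = (D + 4/D)/(2*D))
-2874*((h(3*2, -5) + 0) + J(4)) = -2874*(((8 + 3*2 - 5) + 0) + (½ + 2/4²)) = -2874*(((8 + 6 - 5) + 0) + (½ + 2*(1/16))) = -2874*((9 + 0) + (½ + ⅛)) = -2874*(9 + 5/8) = -2874*77/8 = -110649/4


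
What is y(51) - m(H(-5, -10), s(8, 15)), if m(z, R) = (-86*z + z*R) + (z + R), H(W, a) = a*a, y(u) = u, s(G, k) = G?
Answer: 7743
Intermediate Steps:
H(W, a) = a**2
m(z, R) = R - 85*z + R*z (m(z, R) = (-86*z + R*z) + (R + z) = R - 85*z + R*z)
y(51) - m(H(-5, -10), s(8, 15)) = 51 - (8 - 85*(-10)**2 + 8*(-10)**2) = 51 - (8 - 85*100 + 8*100) = 51 - (8 - 8500 + 800) = 51 - 1*(-7692) = 51 + 7692 = 7743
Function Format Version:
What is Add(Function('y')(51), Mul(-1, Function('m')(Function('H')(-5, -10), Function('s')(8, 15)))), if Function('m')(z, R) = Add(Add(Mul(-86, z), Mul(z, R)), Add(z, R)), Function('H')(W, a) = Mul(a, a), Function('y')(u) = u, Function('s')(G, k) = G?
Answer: 7743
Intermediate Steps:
Function('H')(W, a) = Pow(a, 2)
Function('m')(z, R) = Add(R, Mul(-85, z), Mul(R, z)) (Function('m')(z, R) = Add(Add(Mul(-86, z), Mul(R, z)), Add(R, z)) = Add(R, Mul(-85, z), Mul(R, z)))
Add(Function('y')(51), Mul(-1, Function('m')(Function('H')(-5, -10), Function('s')(8, 15)))) = Add(51, Mul(-1, Add(8, Mul(-85, Pow(-10, 2)), Mul(8, Pow(-10, 2))))) = Add(51, Mul(-1, Add(8, Mul(-85, 100), Mul(8, 100)))) = Add(51, Mul(-1, Add(8, -8500, 800))) = Add(51, Mul(-1, -7692)) = Add(51, 7692) = 7743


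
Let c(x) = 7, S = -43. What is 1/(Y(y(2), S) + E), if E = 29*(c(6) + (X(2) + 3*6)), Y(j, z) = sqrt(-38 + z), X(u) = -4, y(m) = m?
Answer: 203/123654 - I/41218 ≈ 0.0016417 - 2.4261e-5*I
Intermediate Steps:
E = 609 (E = 29*(7 + (-4 + 3*6)) = 29*(7 + (-4 + 18)) = 29*(7 + 14) = 29*21 = 609)
1/(Y(y(2), S) + E) = 1/(sqrt(-38 - 43) + 609) = 1/(sqrt(-81) + 609) = 1/(9*I + 609) = 1/(609 + 9*I) = (609 - 9*I)/370962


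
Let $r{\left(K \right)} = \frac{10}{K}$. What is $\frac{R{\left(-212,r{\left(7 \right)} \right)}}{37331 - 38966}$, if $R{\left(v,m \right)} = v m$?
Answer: $\frac{424}{2289} \approx 0.18523$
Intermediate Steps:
$R{\left(v,m \right)} = m v$
$\frac{R{\left(-212,r{\left(7 \right)} \right)}}{37331 - 38966} = \frac{\frac{10}{7} \left(-212\right)}{37331 - 38966} = \frac{10 \cdot \frac{1}{7} \left(-212\right)}{-1635} = \frac{10}{7} \left(-212\right) \left(- \frac{1}{1635}\right) = \left(- \frac{2120}{7}\right) \left(- \frac{1}{1635}\right) = \frac{424}{2289}$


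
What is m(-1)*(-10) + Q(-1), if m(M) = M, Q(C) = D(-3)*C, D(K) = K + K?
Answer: 16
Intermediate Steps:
D(K) = 2*K
Q(C) = -6*C (Q(C) = (2*(-3))*C = -6*C)
m(-1)*(-10) + Q(-1) = -1*(-10) - 6*(-1) = 10 + 6 = 16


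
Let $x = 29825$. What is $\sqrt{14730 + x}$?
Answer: $\sqrt{44555} \approx 211.08$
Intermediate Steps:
$\sqrt{14730 + x} = \sqrt{14730 + 29825} = \sqrt{44555}$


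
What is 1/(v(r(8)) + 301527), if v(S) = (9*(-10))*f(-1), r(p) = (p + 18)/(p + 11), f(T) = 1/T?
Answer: 1/301617 ≈ 3.3155e-6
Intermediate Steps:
r(p) = (18 + p)/(11 + p)
v(S) = 90 (v(S) = (9*(-10))/(-1) = -90*(-1) = 90)
1/(v(r(8)) + 301527) = 1/(90 + 301527) = 1/301617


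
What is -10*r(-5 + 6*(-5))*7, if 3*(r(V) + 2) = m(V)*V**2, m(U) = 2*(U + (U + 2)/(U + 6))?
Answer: 168425180/87 ≈ 1.9359e+6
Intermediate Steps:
m(U) = 2*U + 2*(2 + U)/(6 + U) (m(U) = 2*(U + (2 + U)/(6 + U)) = 2*U + 2*(2 + U)/(6 + U))
r(V) = -2 + 2*V**2*(2 + V**2 + 7*V)/(3*(6 + V)) (r(V) = -2 + ((2*(2 + V**2 + 7*V)/(6 + V))*V**2)/3 = -2 + (2*V**2*(2 + V**2 + 7*V)/(6 + V))/3 = -2 + 2*V**2*(2 + V**2 + 7*V)/(3*(6 + V)))
-10*r(-5 + 6*(-5))*7 = -20*(-18 - 3*(-5 + 6*(-5)) + (-5 + 6*(-5))**2*(2 + (-5 + 6*(-5))**2 + 7*(-5 + 6*(-5))))/(3*(6 + (-5 + 6*(-5))))*7 = -20*(-18 - 3*(-5 - 30) + (-5 - 30)**2*(2 + (-5 - 30)**2 + 7*(-5 - 30)))/(3*(6 + (-5 - 30)))*7 = -20*(-18 - 3*(-35) + (-35)**2*(2 + (-35)**2 + 7*(-35)))/(3*(6 - 35))*7 = -20*(-18 + 105 + 1225*(2 + 1225 - 245))/(3*(-29))*7 = -20*(-1)*(-18 + 105 + 1225*982)/(3*29)*7 = -20*(-1)*(-18 + 105 + 1202950)/(3*29)*7 = -20*(-1)*1203037/(3*29)*7 = -10*(-2406074/87)*7 = (24060740/87)*7 = 168425180/87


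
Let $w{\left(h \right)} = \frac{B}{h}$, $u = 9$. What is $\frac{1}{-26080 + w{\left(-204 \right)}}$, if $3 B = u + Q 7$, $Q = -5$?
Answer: $- \frac{306}{7980467} \approx -3.8344 \cdot 10^{-5}$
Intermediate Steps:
$B = - \frac{26}{3}$ ($B = \frac{9 - 35}{3} = \frac{1}{3} \left(-26\right) = - \frac{26}{3} \approx -8.6667$)
$w{\left(h \right)} = - \frac{26}{3 h}$
$\frac{1}{-26080 + w{\left(-204 \right)}} = \frac{1}{-26080 - \frac{26}{3 \left(-204\right)}} = \frac{1}{-26080 - - \frac{13}{306}} = \frac{1}{-26080 + \frac{13}{306}} = \frac{1}{- \frac{7980467}{306}} = - \frac{306}{7980467}$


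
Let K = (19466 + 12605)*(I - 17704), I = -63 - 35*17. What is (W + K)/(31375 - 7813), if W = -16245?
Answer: -588903947/23562 ≈ -24994.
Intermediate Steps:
I = -658 (I = -63 - 595 = -658)
K = -588887702 (K = (19466 + 12605)*(-658 - 17704) = 32071*(-18362) = -588887702)
(W + K)/(31375 - 7813) = (-16245 - 588887702)/(31375 - 7813) = -588903947/23562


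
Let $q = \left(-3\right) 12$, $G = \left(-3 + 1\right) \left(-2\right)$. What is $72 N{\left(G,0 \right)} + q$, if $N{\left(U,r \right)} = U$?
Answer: $252$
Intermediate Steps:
$G = 4$ ($G = \left(-2\right) \left(-2\right) = 4$)
$q = -36$
$72 N{\left(G,0 \right)} + q = 72 \cdot 4 - 36 = 288 - 36 = 252$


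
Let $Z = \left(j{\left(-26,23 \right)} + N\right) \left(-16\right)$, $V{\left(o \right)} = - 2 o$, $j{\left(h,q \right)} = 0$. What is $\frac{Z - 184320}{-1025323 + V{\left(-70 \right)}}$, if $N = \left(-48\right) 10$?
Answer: $\frac{176640}{1025183} \approx 0.1723$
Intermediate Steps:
$N = -480$
$Z = 7680$ ($Z = \left(0 - 480\right) \left(-16\right) = \left(-480\right) \left(-16\right) = 7680$)
$\frac{Z - 184320}{-1025323 + V{\left(-70 \right)}} = \frac{7680 - 184320}{-1025323 - -140} = \frac{7680 - 184320}{-1025323 + 140} = - \frac{176640}{-1025183} = \left(-176640\right) \left(- \frac{1}{1025183}\right) = \frac{176640}{1025183}$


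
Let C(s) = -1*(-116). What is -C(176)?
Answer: -116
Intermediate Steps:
C(s) = 116
-C(176) = -1*116 = -116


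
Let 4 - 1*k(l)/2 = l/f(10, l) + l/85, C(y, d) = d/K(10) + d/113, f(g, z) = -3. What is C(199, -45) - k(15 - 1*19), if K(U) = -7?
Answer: 121606/201705 ≈ 0.60289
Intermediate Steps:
C(y, d) = -106*d/791 (C(y, d) = d/(-7) + d/113 = d*(-1/7) + d*(1/113) = -d/7 + d/113 = -106*d/791)
k(l) = 8 + 164*l/255 (k(l) = 8 - 2*(l/(-3) + l/85) = 8 - 2*(l*(-1/3) + l*(1/85)) = 8 - 2*(-l/3 + l/85) = 8 - (-164)*l/255 = 8 + 164*l/255)
C(199, -45) - k(15 - 1*19) = -106/791*(-45) - (8 + 164*(15 - 1*19)/255) = 4770/791 - (8 + 164*(15 - 19)/255) = 4770/791 - (8 + (164/255)*(-4)) = 4770/791 - (8 - 656/255) = 4770/791 - 1*1384/255 = 4770/791 - 1384/255 = 121606/201705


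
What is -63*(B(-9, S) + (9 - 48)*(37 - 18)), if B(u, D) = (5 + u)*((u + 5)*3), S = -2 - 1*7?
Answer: 43659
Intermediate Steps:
S = -9 (S = -2 - 7 = -9)
B(u, D) = (5 + u)*(15 + 3*u) (B(u, D) = (5 + u)*((5 + u)*3) = (5 + u)*(15 + 3*u))
-63*(B(-9, S) + (9 - 48)*(37 - 18)) = -63*((75 + 3*(-9)**2 + 30*(-9)) + (9 - 48)*(37 - 18)) = -63*((75 + 3*81 - 270) - 39*19) = -63*((75 + 243 - 270) - 741) = -63*(48 - 741) = -63*(-693) = 43659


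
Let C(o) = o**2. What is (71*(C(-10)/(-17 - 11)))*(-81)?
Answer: 143775/7 ≈ 20539.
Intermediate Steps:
(71*(C(-10)/(-17 - 11)))*(-81) = (71*((-10)**2/(-17 - 11)))*(-81) = (71*(100/(-28)))*(-81) = (71*(100*(-1/28)))*(-81) = (71*(-25/7))*(-81) = -1775/7*(-81) = 143775/7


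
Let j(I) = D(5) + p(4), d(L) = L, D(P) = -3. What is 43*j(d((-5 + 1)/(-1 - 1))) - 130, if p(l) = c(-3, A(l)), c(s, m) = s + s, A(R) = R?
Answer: -517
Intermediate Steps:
c(s, m) = 2*s
p(l) = -6 (p(l) = 2*(-3) = -6)
j(I) = -9 (j(I) = -3 - 6 = -9)
43*j(d((-5 + 1)/(-1 - 1))) - 130 = 43*(-9) - 130 = -387 - 130 = -517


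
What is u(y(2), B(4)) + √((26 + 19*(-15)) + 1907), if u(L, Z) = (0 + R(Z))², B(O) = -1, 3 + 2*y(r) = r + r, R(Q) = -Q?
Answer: 1 + 4*√103 ≈ 41.596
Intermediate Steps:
y(r) = -3/2 + r (y(r) = -3/2 + (r + r)/2 = -3/2 + (2*r)/2 = -3/2 + r)
u(L, Z) = Z² (u(L, Z) = (0 - Z)² = (-Z)² = Z²)
u(y(2), B(4)) + √((26 + 19*(-15)) + 1907) = (-1)² + √((26 + 19*(-15)) + 1907) = 1 + √((26 - 285) + 1907) = 1 + √(-259 + 1907) = 1 + √1648 = 1 + 4*√103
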